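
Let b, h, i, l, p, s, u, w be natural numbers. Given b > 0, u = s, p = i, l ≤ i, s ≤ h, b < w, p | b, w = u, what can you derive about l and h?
l < h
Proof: w = u and u = s, thus w = s. p = i and p | b, hence i | b. Since b > 0, i ≤ b. l ≤ i, so l ≤ b. b < w, so l < w. Since w = s, l < s. s ≤ h, so l < h.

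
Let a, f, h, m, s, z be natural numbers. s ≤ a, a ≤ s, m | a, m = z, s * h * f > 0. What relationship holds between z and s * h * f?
z ≤ s * h * f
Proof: Because a ≤ s and s ≤ a, a = s. Because m = z and m | a, z | a. Since a = s, z | s. Then z | s * h. Then z | s * h * f. Since s * h * f > 0, z ≤ s * h * f.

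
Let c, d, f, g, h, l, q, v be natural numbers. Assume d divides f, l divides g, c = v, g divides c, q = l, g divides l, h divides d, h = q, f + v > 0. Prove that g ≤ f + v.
l divides g and g divides l, so l = g. From h = q and q = l, h = l. Because h divides d, l divides d. Because l = g, g divides d. d divides f, so g divides f. c = v and g divides c, thus g divides v. Since g divides f, g divides f + v. f + v > 0, so g ≤ f + v.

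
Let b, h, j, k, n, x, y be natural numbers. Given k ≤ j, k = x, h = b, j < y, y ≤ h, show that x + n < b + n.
From j < y and y ≤ h, j < h. Since h = b, j < b. k ≤ j, so k < b. k = x, so x < b. Then x + n < b + n.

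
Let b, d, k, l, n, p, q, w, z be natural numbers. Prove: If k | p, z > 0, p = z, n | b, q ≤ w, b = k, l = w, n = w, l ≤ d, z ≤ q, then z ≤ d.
b = k and n | b, therefore n | k. Because p = z and k | p, k | z. From n | k, n | z. z > 0, so n ≤ z. Since n = w, w ≤ z. z ≤ q and q ≤ w, thus z ≤ w. w ≤ z, so w = z. Since l = w, l = z. From l ≤ d, z ≤ d.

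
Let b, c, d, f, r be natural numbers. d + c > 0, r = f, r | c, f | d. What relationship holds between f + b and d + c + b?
f + b ≤ d + c + b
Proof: r = f and r | c, hence f | c. Since f | d, f | d + c. Since d + c > 0, f ≤ d + c. Then f + b ≤ d + c + b.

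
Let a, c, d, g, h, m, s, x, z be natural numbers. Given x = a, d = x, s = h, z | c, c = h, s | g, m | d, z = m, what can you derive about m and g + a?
m | g + a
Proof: c = h and z | c, therefore z | h. z = m, so m | h. s = h and s | g, so h | g. Since m | h, m | g. d = x and x = a, so d = a. m | d, so m | a. m | g, so m | g + a.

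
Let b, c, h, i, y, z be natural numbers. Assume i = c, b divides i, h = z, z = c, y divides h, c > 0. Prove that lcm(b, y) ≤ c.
From i = c and b divides i, b divides c. Because h = z and z = c, h = c. Since y divides h, y divides c. b divides c, so lcm(b, y) divides c. Since c > 0, lcm(b, y) ≤ c.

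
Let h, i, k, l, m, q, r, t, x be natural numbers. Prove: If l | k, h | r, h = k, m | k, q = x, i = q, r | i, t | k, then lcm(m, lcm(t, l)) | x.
t | k and l | k, therefore lcm(t, l) | k. m | k, so lcm(m, lcm(t, l)) | k. Since h | r and r | i, h | i. Since i = q, h | q. From h = k, k | q. Since q = x, k | x. lcm(m, lcm(t, l)) | k, so lcm(m, lcm(t, l)) | x.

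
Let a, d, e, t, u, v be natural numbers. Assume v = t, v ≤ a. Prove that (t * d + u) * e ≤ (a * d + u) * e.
From v = t and v ≤ a, t ≤ a. Then t * d ≤ a * d. Then t * d + u ≤ a * d + u. Then (t * d + u) * e ≤ (a * d + u) * e.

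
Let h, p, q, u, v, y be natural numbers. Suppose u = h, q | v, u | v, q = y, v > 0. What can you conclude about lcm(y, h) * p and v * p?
lcm(y, h) * p ≤ v * p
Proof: q = y and q | v, therefore y | v. Because u = h and u | v, h | v. y | v, so lcm(y, h) | v. v > 0, so lcm(y, h) ≤ v. Then lcm(y, h) * p ≤ v * p.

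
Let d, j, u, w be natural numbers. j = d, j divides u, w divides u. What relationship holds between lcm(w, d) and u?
lcm(w, d) divides u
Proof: j = d and j divides u, hence d divides u. w divides u, so lcm(w, d) divides u.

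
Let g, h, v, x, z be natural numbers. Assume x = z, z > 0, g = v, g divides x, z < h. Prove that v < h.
Since x = z and g divides x, g divides z. Since g = v, v divides z. From z > 0, v ≤ z. Since z < h, v < h.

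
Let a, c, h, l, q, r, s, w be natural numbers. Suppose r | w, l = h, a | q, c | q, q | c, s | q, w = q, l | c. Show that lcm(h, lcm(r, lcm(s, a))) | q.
From c | q and q | c, c = q. l = h and l | c, therefore h | c. c = q, so h | q. Since w = q and r | w, r | q. s | q and a | q, therefore lcm(s, a) | q. r | q, so lcm(r, lcm(s, a)) | q. h | q, so lcm(h, lcm(r, lcm(s, a))) | q.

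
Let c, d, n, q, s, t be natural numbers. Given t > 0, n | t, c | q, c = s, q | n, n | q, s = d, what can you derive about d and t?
d ≤ t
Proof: q | n and n | q, therefore q = n. Because c | q, c | n. n | t, so c | t. c = s, so s | t. Since t > 0, s ≤ t. From s = d, d ≤ t.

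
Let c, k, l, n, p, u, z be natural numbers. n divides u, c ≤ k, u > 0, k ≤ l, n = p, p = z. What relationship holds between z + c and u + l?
z + c ≤ u + l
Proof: From n = p and n divides u, p divides u. u > 0, so p ≤ u. p = z, so z ≤ u. From c ≤ k and k ≤ l, c ≤ l. Since z ≤ u, z + c ≤ u + l.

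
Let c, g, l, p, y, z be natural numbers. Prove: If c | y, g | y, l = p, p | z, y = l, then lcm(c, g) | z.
y = l and l = p, so y = p. c | y and g | y, therefore lcm(c, g) | y. y = p, so lcm(c, g) | p. p | z, so lcm(c, g) | z.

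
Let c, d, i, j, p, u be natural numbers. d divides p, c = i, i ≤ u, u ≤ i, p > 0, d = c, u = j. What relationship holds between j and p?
j ≤ p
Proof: d = c and c = i, thus d = i. i ≤ u and u ≤ i, so i = u. Since d = i, d = u. Since d divides p, u divides p. Because p > 0, u ≤ p. Since u = j, j ≤ p.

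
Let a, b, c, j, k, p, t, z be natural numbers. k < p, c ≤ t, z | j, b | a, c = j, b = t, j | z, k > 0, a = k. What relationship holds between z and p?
z < p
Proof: From j | z and z | j, j = z. Since c = j, c = z. c ≤ t, so z ≤ t. b = t and b | a, thus t | a. Since a = k, t | k. From k > 0, t ≤ k. Since k < p, t < p. Because z ≤ t, z < p.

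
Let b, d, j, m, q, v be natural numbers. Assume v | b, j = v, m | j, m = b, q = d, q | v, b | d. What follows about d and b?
d = b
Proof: j = v and m | j, thus m | v. m = b, so b | v. v | b, so v = b. Because q = d and q | v, d | v. Since v = b, d | b. Because b | d, d = b.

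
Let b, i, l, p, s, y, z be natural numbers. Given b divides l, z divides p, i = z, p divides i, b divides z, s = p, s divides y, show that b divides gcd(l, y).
i = z and p divides i, hence p divides z. From z divides p, z = p. Because b divides z, b divides p. s = p and s divides y, therefore p divides y. Since b divides p, b divides y. b divides l, so b divides gcd(l, y).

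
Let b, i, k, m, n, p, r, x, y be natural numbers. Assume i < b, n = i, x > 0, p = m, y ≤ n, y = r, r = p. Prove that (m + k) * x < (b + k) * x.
From y = r and r = p, y = p. y ≤ n, so p ≤ n. n = i, so p ≤ i. p = m, so m ≤ i. Since i < b, m < b. Then m + k < b + k. Since x > 0, (m + k) * x < (b + k) * x.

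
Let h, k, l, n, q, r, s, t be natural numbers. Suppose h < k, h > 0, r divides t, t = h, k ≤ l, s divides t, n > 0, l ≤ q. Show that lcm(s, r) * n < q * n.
s divides t and r divides t, hence lcm(s, r) divides t. Since t = h, lcm(s, r) divides h. h > 0, so lcm(s, r) ≤ h. k ≤ l and l ≤ q, therefore k ≤ q. Since h < k, h < q. From lcm(s, r) ≤ h, lcm(s, r) < q. Combining with n > 0, by multiplying by a positive, lcm(s, r) * n < q * n.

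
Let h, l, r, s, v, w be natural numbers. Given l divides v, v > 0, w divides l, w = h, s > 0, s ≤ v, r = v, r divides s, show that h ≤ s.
r = v and r divides s, therefore v divides s. Since s > 0, v ≤ s. Since s ≤ v, v = s. From w divides l and l divides v, w divides v. Since v > 0, w ≤ v. w = h, so h ≤ v. From v = s, h ≤ s.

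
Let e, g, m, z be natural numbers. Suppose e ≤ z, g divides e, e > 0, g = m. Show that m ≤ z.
g = m and g divides e, so m divides e. e > 0, so m ≤ e. Since e ≤ z, m ≤ z.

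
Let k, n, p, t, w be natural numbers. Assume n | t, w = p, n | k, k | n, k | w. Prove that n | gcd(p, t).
k | n and n | k, hence k = n. k | w, so n | w. Because w = p, n | p. n | t, so n | gcd(p, t).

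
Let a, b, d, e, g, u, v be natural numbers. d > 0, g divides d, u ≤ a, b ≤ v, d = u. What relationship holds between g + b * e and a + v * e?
g + b * e ≤ a + v * e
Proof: g divides d and d > 0, so g ≤ d. d = u, so g ≤ u. Since u ≤ a, g ≤ a. Because b ≤ v, by multiplying by a non-negative, b * e ≤ v * e. Since g ≤ a, g + b * e ≤ a + v * e.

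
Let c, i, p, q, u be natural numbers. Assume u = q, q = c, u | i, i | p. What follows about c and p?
c | p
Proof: From u = q and q = c, u = c. u | i and i | p, thus u | p. Since u = c, c | p.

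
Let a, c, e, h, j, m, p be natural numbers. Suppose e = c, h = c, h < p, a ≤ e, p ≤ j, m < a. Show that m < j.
e = c and a ≤ e, hence a ≤ c. From h = c and h < p, c < p. Since a ≤ c, a < p. p ≤ j, so a < j. Because m < a, m < j.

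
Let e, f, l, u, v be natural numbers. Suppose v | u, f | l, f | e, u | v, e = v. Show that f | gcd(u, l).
Since v | u and u | v, v = u. Since e = v, e = u. Since f | e, f | u. f | l, so f | gcd(u, l).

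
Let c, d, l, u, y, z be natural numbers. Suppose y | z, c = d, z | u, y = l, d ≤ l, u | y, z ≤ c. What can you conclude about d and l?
d = l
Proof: From z | u and u | y, z | y. y | z, so z = y. y = l, so z = l. c = d and z ≤ c, thus z ≤ d. Since z = l, l ≤ d. Because d ≤ l, d = l.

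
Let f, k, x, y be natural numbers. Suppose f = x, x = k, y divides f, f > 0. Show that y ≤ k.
Because f = x and x = k, f = k. y divides f and f > 0, thus y ≤ f. f = k, so y ≤ k.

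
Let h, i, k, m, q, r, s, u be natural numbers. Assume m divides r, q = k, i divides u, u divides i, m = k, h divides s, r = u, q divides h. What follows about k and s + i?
k divides s + i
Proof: Since q divides h and h divides s, q divides s. Since q = k, k divides s. u divides i and i divides u, therefore u = i. Since r = u and m divides r, m divides u. u = i, so m divides i. m = k, so k divides i. Since k divides s, k divides s + i.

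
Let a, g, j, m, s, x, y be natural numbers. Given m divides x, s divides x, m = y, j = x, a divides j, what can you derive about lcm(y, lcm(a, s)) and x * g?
lcm(y, lcm(a, s)) divides x * g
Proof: Since m = y and m divides x, y divides x. j = x and a divides j, so a divides x. s divides x, so lcm(a, s) divides x. y divides x, so lcm(y, lcm(a, s)) divides x. Then lcm(y, lcm(a, s)) divides x * g.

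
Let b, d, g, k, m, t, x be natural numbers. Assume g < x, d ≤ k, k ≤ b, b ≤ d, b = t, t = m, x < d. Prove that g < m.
d ≤ k and k ≤ b, therefore d ≤ b. Since b ≤ d, d = b. b = t, so d = t. t = m, so d = m. Since x < d, x < m. Since g < x, g < m.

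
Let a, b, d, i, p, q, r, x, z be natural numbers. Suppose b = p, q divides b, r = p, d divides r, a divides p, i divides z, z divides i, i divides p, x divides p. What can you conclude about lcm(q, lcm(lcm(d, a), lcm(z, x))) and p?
lcm(q, lcm(lcm(d, a), lcm(z, x))) divides p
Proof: b = p and q divides b, so q divides p. From r = p and d divides r, d divides p. a divides p, so lcm(d, a) divides p. i divides z and z divides i, therefore i = z. Since i divides p, z divides p. Because x divides p, lcm(z, x) divides p. lcm(d, a) divides p, so lcm(lcm(d, a), lcm(z, x)) divides p. q divides p, so lcm(q, lcm(lcm(d, a), lcm(z, x))) divides p.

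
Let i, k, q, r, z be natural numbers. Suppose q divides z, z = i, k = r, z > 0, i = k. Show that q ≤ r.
z = i and i = k, thus z = k. q divides z and z > 0, so q ≤ z. z = k, so q ≤ k. Since k = r, q ≤ r.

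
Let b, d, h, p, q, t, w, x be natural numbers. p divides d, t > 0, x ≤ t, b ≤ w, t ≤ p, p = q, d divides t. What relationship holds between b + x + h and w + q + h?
b + x + h ≤ w + q + h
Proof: p divides d and d divides t, therefore p divides t. Since t > 0, p ≤ t. t ≤ p, so t = p. Since p = q, t = q. x ≤ t, so x ≤ q. Then x + h ≤ q + h. From b ≤ w, b + x + h ≤ w + q + h.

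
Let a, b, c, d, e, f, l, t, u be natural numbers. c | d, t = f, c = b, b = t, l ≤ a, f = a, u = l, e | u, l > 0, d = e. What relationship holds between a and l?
a = l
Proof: From c = b and b = t, c = t. c | d, so t | d. Since d = e, t | e. t = f, so f | e. u = l and e | u, therefore e | l. f | e, so f | l. Since f = a, a | l. l > 0, so a ≤ l. From l ≤ a, l = a. Then a = l.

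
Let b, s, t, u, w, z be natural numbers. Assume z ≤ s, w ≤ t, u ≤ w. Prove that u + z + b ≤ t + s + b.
From u ≤ w and w ≤ t, u ≤ t. z ≤ s, so u + z ≤ t + s. Then u + z + b ≤ t + s + b.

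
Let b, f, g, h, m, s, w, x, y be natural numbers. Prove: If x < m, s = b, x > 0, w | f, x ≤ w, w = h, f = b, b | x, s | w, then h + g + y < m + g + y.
s = b and s | w, thus b | w. f = b and w | f, thus w | b. From b | w, b = w. b | x and x > 0, hence b ≤ x. Since b = w, w ≤ x. Since x ≤ w, x = w. w = h, so x = h. Because x < m, h < m. Then h + g < m + g. Then h + g + y < m + g + y.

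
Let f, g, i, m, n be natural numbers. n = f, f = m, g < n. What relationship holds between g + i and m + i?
g + i < m + i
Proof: n = f and f = m, hence n = m. g < n, so g < m. Then g + i < m + i.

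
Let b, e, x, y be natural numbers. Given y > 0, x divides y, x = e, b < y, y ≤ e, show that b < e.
Since x = e and x divides y, e divides y. y > 0, so e ≤ y. y ≤ e, so y = e. Since b < y, b < e.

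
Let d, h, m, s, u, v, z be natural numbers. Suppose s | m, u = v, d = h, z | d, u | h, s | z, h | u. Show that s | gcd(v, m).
Since h | u and u | h, h = u. u = v, so h = v. d = h and z | d, hence z | h. Since s | z, s | h. Since h = v, s | v. s | m, so s | gcd(v, m).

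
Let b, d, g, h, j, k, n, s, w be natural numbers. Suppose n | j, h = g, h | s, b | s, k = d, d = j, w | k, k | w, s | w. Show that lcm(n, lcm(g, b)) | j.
h = g and h | s, so g | s. b | s, so lcm(g, b) | s. Because k = d and d = j, k = j. w | k and k | w, hence w = k. Because s | w, s | k. Since k = j, s | j. lcm(g, b) | s, so lcm(g, b) | j. Since n | j, lcm(n, lcm(g, b)) | j.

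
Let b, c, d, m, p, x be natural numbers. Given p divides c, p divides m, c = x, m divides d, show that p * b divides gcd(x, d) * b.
c = x and p divides c, therefore p divides x. p divides m and m divides d, hence p divides d. p divides x, so p divides gcd(x, d). Then p * b divides gcd(x, d) * b.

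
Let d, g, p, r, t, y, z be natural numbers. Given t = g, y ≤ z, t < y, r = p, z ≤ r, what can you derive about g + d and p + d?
g + d < p + d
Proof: Since t = g and t < y, g < y. y ≤ z and z ≤ r, therefore y ≤ r. Since r = p, y ≤ p. From g < y, g < p. Then g + d < p + d.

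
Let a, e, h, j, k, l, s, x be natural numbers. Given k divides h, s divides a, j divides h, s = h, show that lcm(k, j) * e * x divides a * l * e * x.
k divides h and j divides h, thus lcm(k, j) divides h. Since s = h and s divides a, h divides a. Since lcm(k, j) divides h, lcm(k, j) divides a. Then lcm(k, j) divides a * l. Then lcm(k, j) * e divides a * l * e. Then lcm(k, j) * e * x divides a * l * e * x.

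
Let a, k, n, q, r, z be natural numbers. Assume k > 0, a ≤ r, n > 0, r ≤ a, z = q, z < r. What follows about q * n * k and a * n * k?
q * n * k < a * n * k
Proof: Since r ≤ a and a ≤ r, r = a. Since z = q and z < r, q < r. r = a, so q < a. Using n > 0 and multiplying by a positive, q * n < a * n. Since k > 0, by multiplying by a positive, q * n * k < a * n * k.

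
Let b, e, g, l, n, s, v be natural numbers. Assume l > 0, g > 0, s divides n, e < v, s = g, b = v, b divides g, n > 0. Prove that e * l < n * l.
b = v and b divides g, so v divides g. Since g > 0, v ≤ g. s = g and s divides n, so g divides n. n > 0, so g ≤ n. v ≤ g, so v ≤ n. e < v, so e < n. Since l > 0, by multiplying by a positive, e * l < n * l.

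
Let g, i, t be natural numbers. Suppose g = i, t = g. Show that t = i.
t = g and g = i. By transitivity, t = i.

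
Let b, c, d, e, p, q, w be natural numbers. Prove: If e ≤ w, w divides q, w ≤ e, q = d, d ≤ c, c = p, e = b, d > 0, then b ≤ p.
Because w ≤ e and e ≤ w, w = e. e = b, so w = b. q = d and w divides q, thus w divides d. Since d > 0, w ≤ d. Since d ≤ c, w ≤ c. Since c = p, w ≤ p. Since w = b, b ≤ p.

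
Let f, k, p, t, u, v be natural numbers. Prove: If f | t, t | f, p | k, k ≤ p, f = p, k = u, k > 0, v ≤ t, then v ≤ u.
From p | k and k > 0, p ≤ k. Because k ≤ p, p = k. f = p, so f = k. Since k = u, f = u. Since t | f and f | t, t = f. v ≤ t, so v ≤ f. From f = u, v ≤ u.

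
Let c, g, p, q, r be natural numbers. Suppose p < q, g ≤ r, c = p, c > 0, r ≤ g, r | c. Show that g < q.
r ≤ g and g ≤ r, thus r = g. From r | c and c > 0, r ≤ c. c = p, so r ≤ p. p < q, so r < q. Since r = g, g < q.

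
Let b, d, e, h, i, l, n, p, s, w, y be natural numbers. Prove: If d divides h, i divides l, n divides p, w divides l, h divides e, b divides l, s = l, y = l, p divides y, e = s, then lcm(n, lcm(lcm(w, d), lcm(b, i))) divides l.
n divides p and p divides y, thus n divides y. From y = l, n divides l. e = s and s = l, therefore e = l. Since h divides e, h divides l. Since d divides h, d divides l. From w divides l, lcm(w, d) divides l. Since b divides l and i divides l, lcm(b, i) divides l. lcm(w, d) divides l, so lcm(lcm(w, d), lcm(b, i)) divides l. From n divides l, lcm(n, lcm(lcm(w, d), lcm(b, i))) divides l.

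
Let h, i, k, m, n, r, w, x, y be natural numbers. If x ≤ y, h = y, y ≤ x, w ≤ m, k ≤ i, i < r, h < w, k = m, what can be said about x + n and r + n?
x + n < r + n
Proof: y ≤ x and x ≤ y, thus y = x. Since h = y, h = x. h < w and w ≤ m, hence h < m. k = m and k ≤ i, thus m ≤ i. Since h < m, h < i. i < r, so h < r. h = x, so x < r. Then x + n < r + n.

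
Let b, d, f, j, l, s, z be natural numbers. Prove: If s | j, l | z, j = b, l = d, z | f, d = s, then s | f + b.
l = d and d = s, so l = s. Since l | z, s | z. From z | f, s | f. j = b and s | j, thus s | b. s | f, so s | f + b.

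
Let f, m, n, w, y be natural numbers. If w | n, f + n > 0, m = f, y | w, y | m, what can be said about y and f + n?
y ≤ f + n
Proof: Because m = f and y | m, y | f. From y | w and w | n, y | n. y | f, so y | f + n. Since f + n > 0, y ≤ f + n.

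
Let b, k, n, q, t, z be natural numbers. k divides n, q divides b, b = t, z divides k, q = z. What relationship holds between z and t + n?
z divides t + n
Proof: Because q = z and q divides b, z divides b. Since b = t, z divides t. z divides k and k divides n, hence z divides n. Since z divides t, z divides t + n.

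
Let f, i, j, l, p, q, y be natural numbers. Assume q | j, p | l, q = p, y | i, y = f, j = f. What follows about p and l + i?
p | l + i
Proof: q = p and q | j, thus p | j. j = f, so p | f. Because y = f and y | i, f | i. Because p | f, p | i. Since p | l, p | l + i.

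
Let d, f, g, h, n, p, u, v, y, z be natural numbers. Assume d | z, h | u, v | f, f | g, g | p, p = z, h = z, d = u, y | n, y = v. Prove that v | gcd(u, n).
h = z and h | u, therefore z | u. From d = u and d | z, u | z. Since z | u, z = u. Because v | f and f | g, v | g. Since g | p, v | p. p = z, so v | z. Since z = u, v | u. y = v and y | n, therefore v | n. Since v | u, v | gcd(u, n).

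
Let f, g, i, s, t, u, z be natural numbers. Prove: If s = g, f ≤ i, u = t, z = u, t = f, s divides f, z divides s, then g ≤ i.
u = t and t = f, so u = f. From z = u and z divides s, u divides s. Since u = f, f divides s. Because s divides f, f = s. s = g, so f = g. f ≤ i, so g ≤ i.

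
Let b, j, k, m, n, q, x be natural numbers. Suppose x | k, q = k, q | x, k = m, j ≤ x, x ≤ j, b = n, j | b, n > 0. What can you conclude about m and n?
m ≤ n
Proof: q = k and q | x, hence k | x. Since x | k, x = k. Since k = m, x = m. j ≤ x and x ≤ j, hence j = x. From b = n and j | b, j | n. Since n > 0, j ≤ n. j = x, so x ≤ n. x = m, so m ≤ n.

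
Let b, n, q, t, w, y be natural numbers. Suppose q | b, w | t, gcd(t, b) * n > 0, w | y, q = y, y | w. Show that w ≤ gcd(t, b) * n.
Because y | w and w | y, y = w. q = y, so q = w. q | b, so w | b. Since w | t, w | gcd(t, b). Then w | gcd(t, b) * n. gcd(t, b) * n > 0, so w ≤ gcd(t, b) * n.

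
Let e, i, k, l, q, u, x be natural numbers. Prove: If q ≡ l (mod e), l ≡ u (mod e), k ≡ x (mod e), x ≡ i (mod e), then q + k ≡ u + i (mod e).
q ≡ l (mod e) and l ≡ u (mod e), so q ≡ u (mod e). Because k ≡ x (mod e) and x ≡ i (mod e), k ≡ i (mod e). Combining with q ≡ u (mod e), by adding congruences, q + k ≡ u + i (mod e).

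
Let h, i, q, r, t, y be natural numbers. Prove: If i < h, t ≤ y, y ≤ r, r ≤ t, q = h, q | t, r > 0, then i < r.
t ≤ y and y ≤ r, therefore t ≤ r. Because r ≤ t, t = r. Since q = h and q | t, h | t. t = r, so h | r. r > 0, so h ≤ r. Since i < h, i < r.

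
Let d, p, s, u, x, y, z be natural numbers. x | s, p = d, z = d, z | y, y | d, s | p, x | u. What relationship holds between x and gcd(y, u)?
x | gcd(y, u)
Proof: z = d and z | y, therefore d | y. From y | d, d = y. Since p = d, p = y. Since s | p, s | y. Since x | s, x | y. Since x | u, x | gcd(y, u).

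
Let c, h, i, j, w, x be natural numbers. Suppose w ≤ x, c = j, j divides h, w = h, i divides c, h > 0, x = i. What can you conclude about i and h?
i = h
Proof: c = j and i divides c, so i divides j. j divides h, so i divides h. h > 0, so i ≤ h. w = h and w ≤ x, hence h ≤ x. Since x = i, h ≤ i. Since i ≤ h, i = h.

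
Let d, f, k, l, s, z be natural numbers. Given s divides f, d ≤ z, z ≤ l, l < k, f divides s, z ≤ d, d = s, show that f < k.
From z ≤ d and d ≤ z, z = d. d = s, so z = s. s divides f and f divides s, therefore s = f. z = s, so z = f. z ≤ l and l < k, so z < k. Since z = f, f < k.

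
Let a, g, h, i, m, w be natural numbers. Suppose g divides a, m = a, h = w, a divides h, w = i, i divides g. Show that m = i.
h = w and a divides h, therefore a divides w. w = i, so a divides i. i divides g and g divides a, so i divides a. a divides i, so a = i. Since m = a, m = i.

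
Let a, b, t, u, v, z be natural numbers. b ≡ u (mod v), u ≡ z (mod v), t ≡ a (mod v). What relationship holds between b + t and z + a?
b + t ≡ z + a (mod v)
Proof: b ≡ u (mod v) and u ≡ z (mod v), hence b ≡ z (mod v). Since t ≡ a (mod v), by adding congruences, b + t ≡ z + a (mod v).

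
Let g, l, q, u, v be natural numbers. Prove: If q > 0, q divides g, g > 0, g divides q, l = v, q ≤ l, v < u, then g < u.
q divides g and g > 0, therefore q ≤ g. g divides q and q > 0, so g ≤ q. q ≤ g, so q = g. Because l = v and q ≤ l, q ≤ v. Since q = g, g ≤ v. Because v < u, g < u.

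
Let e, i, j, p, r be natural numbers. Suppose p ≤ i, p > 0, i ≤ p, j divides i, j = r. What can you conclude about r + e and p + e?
r + e ≤ p + e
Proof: Since i ≤ p and p ≤ i, i = p. Since j divides i, j divides p. j = r, so r divides p. p > 0, so r ≤ p. Then r + e ≤ p + e.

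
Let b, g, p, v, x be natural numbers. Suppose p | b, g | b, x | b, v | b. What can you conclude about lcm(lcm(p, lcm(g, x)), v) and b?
lcm(lcm(p, lcm(g, x)), v) | b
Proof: Since g | b and x | b, lcm(g, x) | b. p | b, so lcm(p, lcm(g, x)) | b. From v | b, lcm(lcm(p, lcm(g, x)), v) | b.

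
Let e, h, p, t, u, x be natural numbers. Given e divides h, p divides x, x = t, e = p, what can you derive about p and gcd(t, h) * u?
p divides gcd(t, h) * u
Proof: x = t and p divides x, thus p divides t. From e = p and e divides h, p divides h. p divides t, so p divides gcd(t, h). Then p divides gcd(t, h) * u.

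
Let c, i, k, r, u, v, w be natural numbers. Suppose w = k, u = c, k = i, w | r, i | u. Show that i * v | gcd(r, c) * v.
Since w = k and w | r, k | r. Since k = i, i | r. Because u = c and i | u, i | c. Since i | r, i | gcd(r, c). Then i * v | gcd(r, c) * v.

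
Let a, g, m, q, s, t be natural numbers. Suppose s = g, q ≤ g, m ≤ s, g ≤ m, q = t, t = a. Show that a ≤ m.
s = g and m ≤ s, so m ≤ g. Since g ≤ m, g = m. From q = t and t = a, q = a. Since q ≤ g, a ≤ g. g = m, so a ≤ m.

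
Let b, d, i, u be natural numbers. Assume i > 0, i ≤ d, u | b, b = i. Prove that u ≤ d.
b = i and u | b, therefore u | i. Since i > 0, u ≤ i. Since i ≤ d, u ≤ d.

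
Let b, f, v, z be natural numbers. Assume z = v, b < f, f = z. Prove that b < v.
Since f = z and z = v, f = v. Since b < f, b < v.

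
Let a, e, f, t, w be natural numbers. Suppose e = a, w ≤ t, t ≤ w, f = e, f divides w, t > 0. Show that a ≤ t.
Because w ≤ t and t ≤ w, w = t. f = e and f divides w, so e divides w. Since w = t, e divides t. e = a, so a divides t. t > 0, so a ≤ t.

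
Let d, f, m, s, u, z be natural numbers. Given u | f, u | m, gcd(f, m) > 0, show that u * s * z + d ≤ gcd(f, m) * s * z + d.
u | f and u | m, hence u | gcd(f, m). Since gcd(f, m) > 0, u ≤ gcd(f, m). Then u * s ≤ gcd(f, m) * s. Then u * s * z ≤ gcd(f, m) * s * z. Then u * s * z + d ≤ gcd(f, m) * s * z + d.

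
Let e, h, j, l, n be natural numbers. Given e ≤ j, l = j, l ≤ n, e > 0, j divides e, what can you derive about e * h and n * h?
e * h ≤ n * h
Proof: j divides e and e > 0, hence j ≤ e. Since e ≤ j, j = e. From l = j and l ≤ n, j ≤ n. j = e, so e ≤ n. By multiplying by a non-negative, e * h ≤ n * h.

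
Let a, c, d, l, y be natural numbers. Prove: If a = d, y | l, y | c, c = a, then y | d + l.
c = a and y | c, therefore y | a. Since a = d, y | d. y | l, so y | d + l.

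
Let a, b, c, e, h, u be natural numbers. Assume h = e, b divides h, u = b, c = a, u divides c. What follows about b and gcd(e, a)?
b divides gcd(e, a)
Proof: Since h = e and b divides h, b divides e. c = a and u divides c, therefore u divides a. Since u = b, b divides a. Because b divides e, b divides gcd(e, a).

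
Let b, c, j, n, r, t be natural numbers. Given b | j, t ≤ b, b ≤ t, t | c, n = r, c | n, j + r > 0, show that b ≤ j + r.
t ≤ b and b ≤ t, hence t = b. From n = r and c | n, c | r. t | c, so t | r. Since t = b, b | r. Because b | j, b | j + r. Since j + r > 0, b ≤ j + r.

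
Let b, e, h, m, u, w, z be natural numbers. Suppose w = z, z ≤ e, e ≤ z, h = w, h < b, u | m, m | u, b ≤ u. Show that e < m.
z ≤ e and e ≤ z, thus z = e. Since w = z, w = e. u | m and m | u, so u = m. From b ≤ u, b ≤ m. h < b, so h < m. h = w, so w < m. w = e, so e < m.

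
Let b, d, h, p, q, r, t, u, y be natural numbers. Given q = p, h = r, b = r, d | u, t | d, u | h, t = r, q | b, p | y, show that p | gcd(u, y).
t | d and d | u, so t | u. Since t = r, r | u. h = r and u | h, therefore u | r. r | u, so r = u. Since q = p and q | b, p | b. Since b = r, p | r. Since r = u, p | u. Because p | y, p | gcd(u, y).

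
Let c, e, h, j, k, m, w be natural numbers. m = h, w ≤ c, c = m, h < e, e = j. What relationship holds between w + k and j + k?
w + k < j + k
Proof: c = m and m = h, so c = h. Since w ≤ c, w ≤ h. e = j and h < e, thus h < j. Because w ≤ h, w < j. Then w + k < j + k.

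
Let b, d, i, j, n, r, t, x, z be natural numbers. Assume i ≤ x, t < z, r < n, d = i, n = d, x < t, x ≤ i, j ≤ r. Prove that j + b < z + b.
Because n = d and d = i, n = i. j ≤ r and r < n, hence j < n. Since n = i, j < i. Since x ≤ i and i ≤ x, x = i. x < t, so i < t. Since j < i, j < t. t < z, so j < z. Then j + b < z + b.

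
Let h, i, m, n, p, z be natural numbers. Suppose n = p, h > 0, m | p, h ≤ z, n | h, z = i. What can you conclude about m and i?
m ≤ i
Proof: n = p and n | h, so p | h. Because m | p, m | h. Since h > 0, m ≤ h. Since h ≤ z, m ≤ z. Since z = i, m ≤ i.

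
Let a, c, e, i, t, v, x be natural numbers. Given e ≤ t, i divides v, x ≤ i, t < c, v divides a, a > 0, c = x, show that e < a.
e ≤ t and t < c, so e < c. Since c = x, e < x. Since x ≤ i, e < i. From i divides v and v divides a, i divides a. Since a > 0, i ≤ a. Since e < i, e < a.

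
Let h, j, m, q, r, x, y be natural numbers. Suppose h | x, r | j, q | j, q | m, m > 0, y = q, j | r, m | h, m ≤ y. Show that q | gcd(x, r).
From y = q and m ≤ y, m ≤ q. q | m and m > 0, so q ≤ m. Since m ≤ q, m = q. Since m | h and h | x, m | x. Since m = q, q | x. j | r and r | j, therefore j = r. q | j, so q | r. Since q | x, q | gcd(x, r).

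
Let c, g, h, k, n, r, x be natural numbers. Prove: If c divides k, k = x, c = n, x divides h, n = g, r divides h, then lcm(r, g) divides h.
Since c = n and n = g, c = g. k = x and c divides k, hence c divides x. x divides h, so c divides h. Since c = g, g divides h. r divides h, so lcm(r, g) divides h.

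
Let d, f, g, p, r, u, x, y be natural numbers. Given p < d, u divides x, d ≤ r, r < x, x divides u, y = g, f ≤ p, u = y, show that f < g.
u = y and y = g, so u = g. Because x divides u and u divides x, x = u. f ≤ p and p < d, thus f < d. d ≤ r, so f < r. Since r < x, f < x. Because x = u, f < u. u = g, so f < g.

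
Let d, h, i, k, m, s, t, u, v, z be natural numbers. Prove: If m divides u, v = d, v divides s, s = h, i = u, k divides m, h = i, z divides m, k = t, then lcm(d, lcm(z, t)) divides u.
Because h = i and i = u, h = u. s = h and v divides s, so v divides h. Since h = u, v divides u. Since v = d, d divides u. Since k = t and k divides m, t divides m. z divides m, so lcm(z, t) divides m. Since m divides u, lcm(z, t) divides u. Since d divides u, lcm(d, lcm(z, t)) divides u.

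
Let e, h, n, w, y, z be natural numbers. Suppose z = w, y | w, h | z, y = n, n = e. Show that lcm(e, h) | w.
From y = n and n = e, y = e. y | w, so e | w. z = w and h | z, so h | w. e | w, so lcm(e, h) | w.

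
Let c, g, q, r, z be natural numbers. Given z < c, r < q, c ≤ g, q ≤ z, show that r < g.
q ≤ z and z < c, hence q < c. c ≤ g, so q < g. Since r < q, r < g.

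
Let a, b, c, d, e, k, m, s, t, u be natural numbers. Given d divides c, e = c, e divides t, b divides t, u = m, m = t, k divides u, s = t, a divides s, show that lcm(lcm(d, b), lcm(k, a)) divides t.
e = c and e divides t, so c divides t. d divides c, so d divides t. Since b divides t, lcm(d, b) divides t. u = m and m = t, thus u = t. k divides u, so k divides t. s = t and a divides s, therefore a divides t. From k divides t, lcm(k, a) divides t. lcm(d, b) divides t, so lcm(lcm(d, b), lcm(k, a)) divides t.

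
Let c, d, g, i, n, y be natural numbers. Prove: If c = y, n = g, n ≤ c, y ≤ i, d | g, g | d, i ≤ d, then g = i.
n = g and n ≤ c, thus g ≤ c. Since c = y, g ≤ y. From y ≤ i, g ≤ i. d | g and g | d, hence d = g. Since i ≤ d, i ≤ g. Since g ≤ i, g = i.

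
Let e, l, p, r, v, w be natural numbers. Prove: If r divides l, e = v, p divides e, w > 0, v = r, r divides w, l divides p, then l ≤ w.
e = v and p divides e, so p divides v. l divides p, so l divides v. Since v = r, l divides r. Since r divides l, r = l. r divides w, so l divides w. Since w > 0, l ≤ w.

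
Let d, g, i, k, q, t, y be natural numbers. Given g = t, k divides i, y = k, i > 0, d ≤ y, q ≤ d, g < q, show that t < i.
q ≤ d and d ≤ y, hence q ≤ y. y = k, so q ≤ k. Since g < q, g < k. Since g = t, t < k. From k divides i and i > 0, k ≤ i. t < k, so t < i.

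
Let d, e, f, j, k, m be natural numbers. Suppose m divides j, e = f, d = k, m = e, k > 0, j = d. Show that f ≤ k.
Since j = d and d = k, j = k. m = e and m divides j, so e divides j. j = k, so e divides k. k > 0, so e ≤ k. Since e = f, f ≤ k.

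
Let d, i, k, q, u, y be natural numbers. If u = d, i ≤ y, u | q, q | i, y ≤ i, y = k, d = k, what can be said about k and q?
k = q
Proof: u = d and u | q, so d | q. d = k, so k | q. i ≤ y and y ≤ i, therefore i = y. q | i, so q | y. Since y = k, q | k. From k | q, k = q.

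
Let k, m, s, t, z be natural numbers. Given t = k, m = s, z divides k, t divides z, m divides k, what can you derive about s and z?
s divides z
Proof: t = k and t divides z, therefore k divides z. z divides k, so k = z. m divides k, so m divides z. Because m = s, s divides z.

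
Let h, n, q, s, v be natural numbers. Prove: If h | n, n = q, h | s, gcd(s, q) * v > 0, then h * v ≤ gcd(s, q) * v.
n = q and h | n, thus h | q. Because h | s, h | gcd(s, q). Then h * v | gcd(s, q) * v. Since gcd(s, q) * v > 0, h * v ≤ gcd(s, q) * v.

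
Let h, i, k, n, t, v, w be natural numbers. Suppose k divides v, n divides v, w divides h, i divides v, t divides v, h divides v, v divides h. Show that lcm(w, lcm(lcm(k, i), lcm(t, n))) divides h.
From v divides h and h divides v, v = h. k divides v and i divides v, so lcm(k, i) divides v. t divides v and n divides v, therefore lcm(t, n) divides v. Since lcm(k, i) divides v, lcm(lcm(k, i), lcm(t, n)) divides v. From v = h, lcm(lcm(k, i), lcm(t, n)) divides h. w divides h, so lcm(w, lcm(lcm(k, i), lcm(t, n))) divides h.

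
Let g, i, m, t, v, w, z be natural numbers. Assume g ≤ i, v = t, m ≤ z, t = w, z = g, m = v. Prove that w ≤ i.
v = t and t = w, therefore v = w. Because z = g and m ≤ z, m ≤ g. m = v, so v ≤ g. Since v = w, w ≤ g. Since g ≤ i, w ≤ i.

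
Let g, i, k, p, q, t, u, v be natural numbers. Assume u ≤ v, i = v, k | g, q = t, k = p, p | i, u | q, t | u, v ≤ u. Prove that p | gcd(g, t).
k = p and k | g, so p | g. v ≤ u and u ≤ v, thus v = u. i = v, so i = u. q = t and u | q, therefore u | t. Since t | u, u = t. i = u, so i = t. From p | i, p | t. p | g, so p | gcd(g, t).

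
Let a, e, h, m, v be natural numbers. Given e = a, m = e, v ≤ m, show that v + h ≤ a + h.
m = e and e = a, hence m = a. v ≤ m, so v ≤ a. Then v + h ≤ a + h.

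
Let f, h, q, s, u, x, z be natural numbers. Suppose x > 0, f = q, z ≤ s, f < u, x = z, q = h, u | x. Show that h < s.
From f = q and q = h, f = h. Since f < u, h < u. u | x and x > 0, hence u ≤ x. Since x = z, u ≤ z. z ≤ s, so u ≤ s. h < u, so h < s.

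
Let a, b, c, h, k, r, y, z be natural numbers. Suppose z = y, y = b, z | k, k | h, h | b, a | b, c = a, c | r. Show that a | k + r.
Because z = y and y = b, z = b. Since z | k, b | k. From k | h and h | b, k | b. Since b | k, b = k. a | b, so a | k. c = a and c | r, so a | r. a | k, so a | k + r.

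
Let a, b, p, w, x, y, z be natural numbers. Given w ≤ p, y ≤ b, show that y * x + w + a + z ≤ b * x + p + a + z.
Since y ≤ b, by multiplying by a non-negative, y * x ≤ b * x. Because w ≤ p, w + a ≤ p + a. Then w + a + z ≤ p + a + z. From y * x ≤ b * x, y * x + w + a + z ≤ b * x + p + a + z.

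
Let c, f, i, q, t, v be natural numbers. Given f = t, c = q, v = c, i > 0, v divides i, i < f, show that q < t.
v = c and v divides i, so c divides i. Since i > 0, c ≤ i. i < f, so c < f. c = q, so q < f. From f = t, q < t.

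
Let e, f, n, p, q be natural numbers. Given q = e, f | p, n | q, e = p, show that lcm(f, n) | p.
q = e and e = p, thus q = p. Since n | q, n | p. f | p, so lcm(f, n) | p.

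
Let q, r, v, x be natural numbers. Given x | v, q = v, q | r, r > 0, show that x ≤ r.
q = v and q | r, so v | r. x | v, so x | r. r > 0, so x ≤ r.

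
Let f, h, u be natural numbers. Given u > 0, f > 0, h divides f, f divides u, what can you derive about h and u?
h ≤ u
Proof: h divides f and f > 0, therefore h ≤ f. f divides u and u > 0, so f ≤ u. Because h ≤ f, h ≤ u.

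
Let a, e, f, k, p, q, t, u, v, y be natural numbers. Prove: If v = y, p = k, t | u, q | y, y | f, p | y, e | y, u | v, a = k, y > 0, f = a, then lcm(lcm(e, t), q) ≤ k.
f = a and a = k, thus f = k. y | f, so y | k. p = k and p | y, therefore k | y. Since y | k, y = k. v = y and u | v, so u | y. t | u, so t | y. e | y, so lcm(e, t) | y. Since q | y, lcm(lcm(e, t), q) | y. Since y > 0, lcm(lcm(e, t), q) ≤ y. y = k, so lcm(lcm(e, t), q) ≤ k.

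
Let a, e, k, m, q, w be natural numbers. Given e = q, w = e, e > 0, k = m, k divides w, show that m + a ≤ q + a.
w = e and k divides w, thus k divides e. Since e > 0, k ≤ e. Since e = q, k ≤ q. Because k = m, m ≤ q. Then m + a ≤ q + a.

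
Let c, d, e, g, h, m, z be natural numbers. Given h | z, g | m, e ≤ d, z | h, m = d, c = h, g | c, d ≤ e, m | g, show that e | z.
g | m and m | g, thus g = m. Since m = d, g = d. d ≤ e and e ≤ d, therefore d = e. g = d, so g = e. h | z and z | h, therefore h = z. Since c = h and g | c, g | h. Since h = z, g | z. Since g = e, e | z.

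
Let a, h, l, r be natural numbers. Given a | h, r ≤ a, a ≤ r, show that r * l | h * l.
a ≤ r and r ≤ a, thus a = r. a | h, so r | h. Then r * l | h * l.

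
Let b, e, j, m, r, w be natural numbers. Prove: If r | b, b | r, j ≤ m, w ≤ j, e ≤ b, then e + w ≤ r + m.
b | r and r | b, hence b = r. Since e ≤ b, e ≤ r. w ≤ j and j ≤ m, hence w ≤ m. e ≤ r, so e + w ≤ r + m.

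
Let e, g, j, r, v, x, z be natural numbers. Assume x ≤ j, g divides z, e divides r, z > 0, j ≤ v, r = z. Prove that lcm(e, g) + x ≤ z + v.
Because r = z and e divides r, e divides z. g divides z, so lcm(e, g) divides z. z > 0, so lcm(e, g) ≤ z. x ≤ j and j ≤ v, therefore x ≤ v. lcm(e, g) ≤ z, so lcm(e, g) + x ≤ z + v.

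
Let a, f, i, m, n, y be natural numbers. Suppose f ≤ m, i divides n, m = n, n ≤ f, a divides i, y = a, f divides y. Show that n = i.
From m = n and f ≤ m, f ≤ n. Since n ≤ f, f = n. y = a and f divides y, therefore f divides a. f = n, so n divides a. a divides i, so n divides i. i divides n, so i = n. Then n = i.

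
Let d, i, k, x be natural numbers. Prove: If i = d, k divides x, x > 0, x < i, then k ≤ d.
Because k divides x and x > 0, k ≤ x. x < i, so k < i. Because i = d, k < d. Then k ≤ d.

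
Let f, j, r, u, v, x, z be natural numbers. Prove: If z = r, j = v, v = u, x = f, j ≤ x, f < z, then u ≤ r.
j = v and v = u, thus j = u. Because x = f and j ≤ x, j ≤ f. Since f < z, j < z. Since j = u, u < z. z = r, so u < r. Then u ≤ r.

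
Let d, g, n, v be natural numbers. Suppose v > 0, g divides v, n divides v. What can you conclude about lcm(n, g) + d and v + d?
lcm(n, g) + d ≤ v + d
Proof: n divides v and g divides v, therefore lcm(n, g) divides v. From v > 0, lcm(n, g) ≤ v. Then lcm(n, g) + d ≤ v + d.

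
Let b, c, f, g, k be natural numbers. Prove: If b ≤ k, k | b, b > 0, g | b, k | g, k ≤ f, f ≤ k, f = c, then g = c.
k | b and b > 0, so k ≤ b. b ≤ k, so b = k. Since g | b, g | k. Since k | g, g = k. k ≤ f and f ≤ k, therefore k = f. g = k, so g = f. Since f = c, g = c.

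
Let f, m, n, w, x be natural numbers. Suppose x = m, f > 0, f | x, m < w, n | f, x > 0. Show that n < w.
From n | f and f > 0, n ≤ f. Because f | x and x > 0, f ≤ x. x = m, so f ≤ m. n ≤ f, so n ≤ m. Since m < w, n < w.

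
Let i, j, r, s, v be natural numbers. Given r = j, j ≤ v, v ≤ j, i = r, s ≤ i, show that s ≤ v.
j ≤ v and v ≤ j, thus j = v. Since r = j, r = v. Since i = r and s ≤ i, s ≤ r. From r = v, s ≤ v.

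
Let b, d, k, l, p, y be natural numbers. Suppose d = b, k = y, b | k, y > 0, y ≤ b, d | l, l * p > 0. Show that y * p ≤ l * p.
From k = y and b | k, b | y. Since y > 0, b ≤ y. Since y ≤ b, b = y. Since d = b, d = y. Since d | l, y | l. Then y * p | l * p. Since l * p > 0, y * p ≤ l * p.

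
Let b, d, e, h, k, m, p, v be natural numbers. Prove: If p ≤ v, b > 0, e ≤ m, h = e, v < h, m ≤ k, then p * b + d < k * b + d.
Because h = e and v < h, v < e. Since p ≤ v, p < e. From e ≤ m and m ≤ k, e ≤ k. Since p < e, p < k. Since b > 0, p * b < k * b. Then p * b + d < k * b + d.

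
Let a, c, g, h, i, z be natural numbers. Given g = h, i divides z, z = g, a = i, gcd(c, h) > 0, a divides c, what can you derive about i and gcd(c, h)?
i ≤ gcd(c, h)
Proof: From a = i and a divides c, i divides c. Because z = g and g = h, z = h. Since i divides z, i divides h. Because i divides c, i divides gcd(c, h). gcd(c, h) > 0, so i ≤ gcd(c, h).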